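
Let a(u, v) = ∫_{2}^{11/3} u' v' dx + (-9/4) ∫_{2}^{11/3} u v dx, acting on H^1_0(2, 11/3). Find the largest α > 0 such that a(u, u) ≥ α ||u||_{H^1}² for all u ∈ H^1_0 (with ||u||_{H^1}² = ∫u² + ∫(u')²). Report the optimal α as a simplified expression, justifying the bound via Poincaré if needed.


α = 9*(-25 + 4*π^2)/(4*(25 + 9*π^2))

Coercivity of a(·,·) on H^1_0(2, 11/3) means a(u, u) ≥ α ||u||_{H^1}² for every u ∈ H^1_0.
The interval has length L = 5/3, and Poincaré/coercivity depend only on L. Here a(u, u) = ∫(u')² + (-9/4)·∫u².
Here c = -9/4 < 0 with |c| < (π/L)² = 9*π^2/25, so coercivity still holds. The condition a(u,u) ≥ α||u||_{H^1}² reads (1−α)∫(u')² ≥ (α−c)∫u². Any admissible α is ≤ 1 (rapidly oscillating u have ∫u²/∫(u')² → 0), and α = 1 would force 0 ≥ (1−c)∫u², impossible since c < 1; so 1−α > 0. By the sharp Poincaré inequality on H^1_0 of an interval of length L, ∫(u')² ≥ (π/L)²∫u² with equality for the first sine mode sin(π(x−x₀)/L) (x₀ the left endpoint), so the inequality holds for all u iff (1−α)(π/L)² ≥ α − c, i.e. α ≤ ((π/L)² + c)/((π/L)² + 1) = (1 + c(L/π)²)/(1 + (L/π)²). (Direct route, valid since c ≤ 0: Poincaré gives c∫u² ≥ c(L/π)²∫(u')², so a(u,u) ≥ (1 + c(L/π)²)∫(u')², while ||u||_{H^1}² ≤ (1 + (L/π)²)∫(u')²; dividing yields the same α.) With (π/L)² = 9*π^2/25 and c = -9/4, the largest admissible constant is α = ((π/L)² + c)/((π/L)² + 1).
Simplifying, α = 9*(-25 + 4*π^2)/(4*(25 + 9*π^2)).


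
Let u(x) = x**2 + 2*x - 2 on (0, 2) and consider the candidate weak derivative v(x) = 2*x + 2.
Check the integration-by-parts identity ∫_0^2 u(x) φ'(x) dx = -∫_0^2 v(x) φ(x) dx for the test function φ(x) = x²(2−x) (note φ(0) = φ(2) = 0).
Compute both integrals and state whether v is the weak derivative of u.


LHS = -88/15, RHS = -88/15. Yes, v = u' weakly.

u(x) = x**2 + 2*x - 2, classical derivative u'(x) = 2*x + 2.
φ(x) = x²(2−x), so φ'(x) = x*(4 - 3*x).
Note φ(0) = φ(2) = 0, so the boundary term u·φ vanishes.
LHS = ∫_0^2 u(x) φ'(x) dx = ∫_0^2 (-3*x^4 - 2*x^3 + 14*x^2 - 8*x) dx. Term by term:
  ∫_0^2 -3*x^4 dx = -96/5;  ∫_0^2 -2*x^3 dx = -8;  ∫_0^2 14*x^2 dx = 112/3;
  ∫_0^2 -8*x dx = -16.
Sum: -96/5 − 8 + 112/3 − 16 = -88/15.
So LHS = -88/15.
∫_0^2 v(x) φ(x) dx = ∫_0^2 (-2*x^4 + 2*x^3 + 4*x^2) dx. Term by term:
  ∫_0^2 -2*x^4 dx = -64/5;  ∫_0^2 2*x^3 dx = 8;  ∫_0^2 4*x^2 dx = 32/3.
Sum: -64/5 + 8 + 32/3 = 88/15.
So RHS = -∫_0^2 v(x) φ(x) dx = -88/15.
LHS = RHS, so the identity holds for this test φ.
Moreover u is smooth here and v(x) = u'(x) = 2*x + 2 pointwise, so the identity holds for every test function. Hence v is the weak derivative of u.


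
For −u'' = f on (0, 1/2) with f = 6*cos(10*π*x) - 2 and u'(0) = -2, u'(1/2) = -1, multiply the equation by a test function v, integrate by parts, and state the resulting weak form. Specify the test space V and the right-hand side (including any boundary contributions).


V = H^1(0, 1/2) (v unrestricted at boundary; u is determined up to an additive constant); weak form: ∫_0^1/2 u'v' dx = ∫_0^1/2 (6*cos(10*π*x) - 2) v dx − v(1/2) + 2·v(0) for all v ∈ V.

Multiply both sides by a test function v and integrate from 0 to 1/2:
  ∫_0^1/2 −u''(x) v(x) dx = ∫_0^1/2 f(x) v(x) dx.
Integrate the LHS by parts once:
  ∫_0^1/2 −u'' v dx = −[u'(x) v(x)]_0^1/2 + ∫_0^1/2 u'(x) v'(x) dx.
Thus ∫_0^1/2 u'(x) v'(x) dx = ∫_0^1/2 f(x) v(x) dx + [u'(x) v(x)]_0^1/2.
Choose V so that boundary terms are either known or forced to vanish.
u has inhomogeneous Neumann u'(0) = -2, u'(1/2) = -1. [u' v]_0^1/2 = (-1)·v(1/2) − (-2)·v(0) = − v(1/2) + 2·v(0). Take V = H^1(0, 1/2); boundary term becomes part of RHS.
Weak formulation: find u (satisfying any essential BC) such that ∫_0^1/2 u'(x) v'(x) dx = ∫_0^1/2 f v dx − v(1/2) + 2·v(0) for all v ∈ V (Neumann data are natural BCs: they enter the RHS as boundary terms).
Substituting f(x) = 6*cos(10*π*x) - 2, the right-hand side is ∫_0^1/2 (6*cos(10*π*x) - 2) v dx − v(1/2) + 2·v(0).
Compatibility check (pure Neumann): taking v ≡ 1 ∈ V gives 0 = ∫_0^1/2 f dx + (-1) − (-2), i.e. ∫_0^1/2 f dx must equal u'(0) − u'(1/2) = -1. Indeed ∫_0^1/2 (6*cos(10*π*x) - 2) dx = -1, so the data are compatible. The solution is then unique only up to an additive constant (fix it e.g. by requiring ∫_0^1/2 u dx = 0).


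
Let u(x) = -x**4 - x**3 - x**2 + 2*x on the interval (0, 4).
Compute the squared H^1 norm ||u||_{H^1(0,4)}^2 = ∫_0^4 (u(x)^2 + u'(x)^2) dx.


||u||_{H^1}^2 = 34291184/315

The H^1 norm (squared) on an interval (0, L) is
  ||u||_{H^1}^2 = ∫_0^L u(x)^2 dx + ∫_0^L u'(x)^2 dx.
Compute u'(x) = -4*x**3 - 3*x**2 - 2*x + 2.
Then u(x)^2 = x**8 + 2*x**7 + 3*x**6 - 2*x**5 - 3*x**4 - 4*x**3 + 4*x**2 and u'(x)^2 = 16*x**6 + 24*x**5 + 25*x**4 - 4*x**3 - 8*x**2 - 8*x + 4.
Integrate each monomial from 0 to 4 using ∫_0^4 c·x^n dx = c·4^(n+1)/(n+1):
  ∫_0^4 u(x)^2 dx = ∫_0^4 (x^8 + 2*x^7 + 3*x^6 - 2*x^5 - 3*x^4 - 4*x^3 + 4*x^2) dx. Term by term:
    ∫_0^4 x^8 dx = 262144/9;  ∫_0^4 2*x^7 dx = 16384;  ∫_0^4 3*x^6 dx = 49152/7;
    ∫_0^4 -2*x^5 dx = -4096/3;  ∫_0^4 -3*x^4 dx = -3072/5;  ∫_0^4 -4*x^3 dx = -256;
    ∫_0^4 4*x^2 dx = 256/3.
  Sum: 262144/9 + 16384 + 49152/7 − 4096/3 − 3072/5 − 256 + 256/3 = 15870464/315.
  ∫_0^4 u'(x)^2 dx = ∫_0^4 (16*x^6 + 24*x^5 + 25*x^4 - 4*x^3 - 8*x^2 - 8*x + 4) dx. Term by term:
    ∫_0^4 16*x^6 dx = 262144/7;  ∫_0^4 24*x^5 dx = 16384;  ∫_0^4 25*x^4 dx = 5120;
    ∫_0^4 -4*x^3 dx = -256;  ∫_0^4 -8*x^2 dx = -512/3;  ∫_0^4 -8*x dx = -64;
    ∫_0^4 4 dx = 16.
  Sum: 262144/7 + 16384 + 5120 − 256 − 512/3 − 64 + 16 = 1228048/21.
Adding: ||u||_{H^1}^2 = 15870464/315 + 1228048/21 = 34291184/315.


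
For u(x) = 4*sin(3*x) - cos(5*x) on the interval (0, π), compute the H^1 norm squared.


||u||_{H^1(0,π)}^2 = 93*π

u'(x) = 5*sin(5*x) + 12*cos(3*x).
Expand u² and (u')² and integrate term by term on (0, π), using: for integers n ≥ 1, ∫_0^π sin²(nx) dx = ∫_0^π cos²(nx) dx = π/2; for n ≠ n', ∫_0^π sin(nx)sin(n'x) dx = ∫_0^π cos(nx)cos(n'x) dx = 0; and by product-to-sum, ∫_0^π sin(nx)cos(n'x) dx = ½∫_0^π [sin((n+n')x) + sin((n−n')x)] dx, which is 0 when n+n' is even and 2n/(n²−n'²) when n+n' is odd (it need not vanish on (0, π)).
  u² squared terms: (-1)²·∫cos(5x)² dx = 1·π/2 = π/2;  (4)²·∫sin(3x)² dx = 16·π/2 = 8*π.
  u² cross terms: 2·(-1)·(4)·∫cos(5x)·sin(3x) dx = -8·(0) = 0.
  So ∫_0^π u² dx = π/2 + 8*π + 0 = 17*π/2.
  (u')² squared terms: (5)²·∫sin(5x)² dx = 25·π/2 = 25*π/2;  (12)²·∫cos(3x)² dx = 144·π/2 = 72*π.
  (u')² cross terms: 2·(5)·(12)·∫sin(5x)·cos(3x) dx = 120·(0) = 0.
  So ∫_0^π (u')² dx = 25*π/2 + 72*π + 0 = 169*π/2.
||u||_{H^1}^2 = (17*π/2) + (169*π/2) = 93*π.


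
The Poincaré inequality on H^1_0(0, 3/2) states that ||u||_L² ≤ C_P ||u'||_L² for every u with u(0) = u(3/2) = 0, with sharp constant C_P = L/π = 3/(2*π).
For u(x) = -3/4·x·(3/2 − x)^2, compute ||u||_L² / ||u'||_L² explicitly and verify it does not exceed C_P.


||u||_L² / ||u'||_L² = 3*sqrt(14)/28 < C_P = 3/(2*π).

u(x) = -3/4·x·(3/2 − x)^2, so u'(x) = -9*x^2/4 + 9*x/2 - 27/16.
u(x) = -3/4·x·(3/2 − x)^2 vanishes at x = 0 and x = 3/2, so u ∈ H^1_0(0, 3/2). Differentiate via the product rule and integrate the resulting polynomials term by term.
  ∫_0^3/2 u² dx = ∫_0^3/2 (9*x^6/16 - 27*x^5/8 + 243*x^4/32 - 243*x^3/32 + 729*x^2/256) dx. Term by term:
    ∫_0^3/2 9*x^6/16 dx = 19683/14336;  ∫_0^3/2 -27*x^5/8 dx = -6561/1024;  ∫_0^3/2 243*x^4/32 dx = 59049/5120;
    ∫_0^3/2 -243*x^3/32 dx = -19683/2048;  ∫_0^3/2 729*x^2/256 dx = 6561/2048.
  Sum: 19683/14336 − 6561/1024 + 59049/5120 − 19683/2048 + 6561/2048 = 6561/71680.
  ∫_0^3/2 (u')² dx = ∫_0^3/2 (81*x^4/16 - 81*x^3/4 + 891*x^2/32 - 243*x/16 + 729/256) dx. Term by term:
    ∫_0^3/2 81*x^4/16 dx = 19683/2560;  ∫_0^3/2 -81*x^3/4 dx = -6561/256;  ∫_0^3/2 891*x^2/32 dx = 8019/256;
    ∫_0^3/2 -243*x/16 dx = -2187/128;  ∫_0^3/2 729/256 dx = 2187/512.
  Sum: 19683/2560 − 6561/256 + 8019/256 − 2187/128 + 2187/512 = 729/1280.
∫_0^3/2 u² dx = 6561/71680, so ||u||_L² = 81*sqrt(70)/2240.
∫_0^3/2 (u')² dx = 729/1280, so ||u'||_L² = 27*sqrt(5)/80.
Ratio ||u||_L² / ||u'||_L² = 3*sqrt(14)/28.
Sharp Poincaré constant on H^1_0(0, 3/2) is C_P = L/π = 3/(2*π), achieved by sin(2*π/3·x).
A polynomial bump cannot attain the sharp Poincaré constant (only the first sine eigenfunction does), so the ratio is strictly less than C_P, consistent with ||u||_L² ≤ C_P ||u'||_L².


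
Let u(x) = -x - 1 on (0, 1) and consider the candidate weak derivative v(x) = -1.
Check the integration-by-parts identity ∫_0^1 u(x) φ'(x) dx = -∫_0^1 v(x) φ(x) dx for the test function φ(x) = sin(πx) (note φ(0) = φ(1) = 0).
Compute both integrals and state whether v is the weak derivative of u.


LHS = 2/π, RHS = 2/π. Yes, v = u' weakly.

u(x) = -x - 1, classical derivative u'(x) = -1.
φ(x) = sin(πx), so φ'(x) = π*cos(π*x).
Note φ(0) = φ(1) = 0, so the boundary term u·φ vanishes.
LHS = ∫_0^1 u(x) φ'(x) dx = ∫_0^1 (-π*x*cos(π*x) - π*cos(π*x)) dx. Term by term:
  ∫_0^1 -π*cos(π*x) dx = 0;  ∫_0^1 -π*x*cos(π*x) dx = 2/π.
Sum: 0 + 2/π = 2/π.
So LHS = 2/π.
∫_0^1 v(x) φ(x) dx = ∫_0^1 (-sin(π*x)) dx. Term by term:
  ∫_0^1 -sin(π*x) dx = -2/π.
So RHS = -∫_0^1 v(x) φ(x) dx = 2/π.
LHS = RHS, so the identity holds for this test φ.
Moreover u is smooth here and v(x) = u'(x) = -1 pointwise, so the identity holds for every test function. Hence v is the weak derivative of u.


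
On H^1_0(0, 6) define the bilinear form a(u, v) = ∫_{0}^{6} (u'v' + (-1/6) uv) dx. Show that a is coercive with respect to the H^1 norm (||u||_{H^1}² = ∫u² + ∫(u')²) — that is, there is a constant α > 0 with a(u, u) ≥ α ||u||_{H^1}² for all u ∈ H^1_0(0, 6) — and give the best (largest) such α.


α = (-6 + π^2)/(π^2 + 36)

Coercivity of a(·,·) on H^1_0(0, 6) means a(u, u) ≥ α ||u||_{H^1}² for every u ∈ H^1_0.
The interval has length L = 6, and Poincaré/coercivity depend only on L. Here a(u, u) = ∫(u')² + (-1/6)·∫u².
Here c = -1/6 < 0 with |c| < (π/L)² = π^2/36, so coercivity still holds. The condition a(u,u) ≥ α||u||_{H^1}² reads (1−α)∫(u')² ≥ (α−c)∫u². Any admissible α is ≤ 1 (rapidly oscillating u have ∫u²/∫(u')² → 0), and α = 1 would force 0 ≥ (1−c)∫u², impossible since c < 1; so 1−α > 0. By the sharp Poincaré inequality on H^1_0 of an interval of length L, ∫(u')² ≥ (π/L)²∫u² with equality for the first sine mode sin(π(x−x₀)/L) (x₀ the left endpoint), so the inequality holds for all u iff (1−α)(π/L)² ≥ α − c, i.e. α ≤ ((π/L)² + c)/((π/L)² + 1) = (1 + c(L/π)²)/(1 + (L/π)²). (Direct route, valid since c ≤ 0: Poincaré gives c∫u² ≥ c(L/π)²∫(u')², so a(u,u) ≥ (1 + c(L/π)²)∫(u')², while ||u||_{H^1}² ≤ (1 + (L/π)²)∫(u')²; dividing yields the same α.) With (π/L)² = π^2/36 and c = -1/6, the largest admissible constant is α = ((π/L)² + c)/((π/L)² + 1).
Simplifying, α = (-6 + π^2)/(π^2 + 36).


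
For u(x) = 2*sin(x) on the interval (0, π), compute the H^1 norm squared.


||u||_{H^1(0,π)}^2 = 4*π

u'(x) = 2*cos(x).
Expand u² and (u')² and integrate term by term on (0, π), using: for integers n ≥ 1, ∫_0^π sin²(nx) dx = ∫_0^π cos²(nx) dx = π/2; for n ≠ n', ∫_0^π sin(nx)sin(n'x) dx = ∫_0^π cos(nx)cos(n'x) dx = 0; and by product-to-sum, ∫_0^π sin(nx)cos(n'x) dx = ½∫_0^π [sin((n+n')x) + sin((n−n')x)] dx, which is 0 when n+n' is even and 2n/(n²−n'²) when n+n' is odd (it need not vanish on (0, π)).
  u² squared terms: (2)²·∫sin(x)² dx = 4·π/2 = 2*π.
  So ∫_0^π u² dx = 2*π.
  (u')² squared terms: (2)²·∫cos(x)² dx = 4·π/2 = 2*π.
  So ∫_0^π (u')² dx = 2*π.
||u||_{H^1}^2 = (2*π) + (2*π) = 4*π.


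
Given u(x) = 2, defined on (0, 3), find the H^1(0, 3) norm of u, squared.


||u||_{H^1}^2 = 12

The H^1 norm (squared) on an interval (0, L) is
  ||u||_{H^1}^2 = ∫_0^L u(x)^2 dx + ∫_0^L u'(x)^2 dx.
Compute u'(x) = 0.
Then u(x)^2 = 4 and u'(x)^2 = 0.
Integrate each monomial from 0 to 3 using ∫_0^3 c·x^n dx = c·3^(n+1)/(n+1):
  ∫_0^3 u(x)^2 dx = ∫_0^3 (4) dx. Term by term:
    ∫_0^3 4 dx = 12.
  ∫_0^3 u'(x)^2 dx = ∫_0^3 (0) dx. Term by term:
    ∫_0^3 0 dx = 0.
Adding: ||u||_{H^1}^2 = 12 + 0 = 12.


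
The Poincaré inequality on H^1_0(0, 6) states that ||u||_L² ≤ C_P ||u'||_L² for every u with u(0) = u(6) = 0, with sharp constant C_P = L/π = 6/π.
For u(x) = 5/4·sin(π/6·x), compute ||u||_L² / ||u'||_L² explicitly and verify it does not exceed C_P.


||u||_L² / ||u'||_L² = 6/π = C_P.

u(x) = 5/4·sin(π/6·x), so u'(x) = 5*π*cos(π*x/6)/24.
Writing u(x) = A·sin(kπx/L) with A = 5/4 and k = 1, use ∫_0^L sin²(kπx/L) dx = L/2 and ∫_0^L cos²(kπx/L) dx = L/2.
u² = 25/16·sin²(π/6·x) and (u')² = 25*π^2/576·cos²(π/6·x), and each of sin², cos² integrates to L/2 = 3 over (0, 6).
∫_0^6 u² dx = 75/16, so ||u||_L² = 5*sqrt(3)/4.
∫_0^6 (u')² dx = 25*π^2/192, so ||u'||_L² = 5*sqrt(3)*π/24.
Ratio ||u||_L² / ||u'||_L² = 6/π.
Sharp Poincaré constant on H^1_0(0, 6) is C_P = L/π = 6/π, achieved by sin(π/6·x).
This is the k = 1 eigenfunction (up to amplitude), so the ratio equals the sharp Poincaré constant exactly.


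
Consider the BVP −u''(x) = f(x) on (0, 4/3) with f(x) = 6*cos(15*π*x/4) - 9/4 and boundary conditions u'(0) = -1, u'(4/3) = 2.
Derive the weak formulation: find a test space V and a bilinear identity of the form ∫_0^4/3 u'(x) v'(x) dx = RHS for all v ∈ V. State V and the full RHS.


V = H^1(0, 4/3) (v unrestricted at boundary; u is determined up to an additive constant); weak form: ∫_0^4/3 u'v' dx = ∫_0^4/3 (6*cos(15*π*x/4) - 9/4) v dx + 2·v(4/3) + v(0) for all v ∈ V.

Multiply both sides by a test function v and integrate from 0 to 4/3:
  ∫_0^4/3 −u''(x) v(x) dx = ∫_0^4/3 f(x) v(x) dx.
Integrate the LHS by parts once:
  ∫_0^4/3 −u'' v dx = −[u'(x) v(x)]_0^4/3 + ∫_0^4/3 u'(x) v'(x) dx.
Thus ∫_0^4/3 u'(x) v'(x) dx = ∫_0^4/3 f(x) v(x) dx + [u'(x) v(x)]_0^4/3.
Choose V so that boundary terms are either known or forced to vanish.
u has inhomogeneous Neumann u'(0) = -1, u'(4/3) = 2. [u' v]_0^4/3 = (2)·v(4/3) − (-1)·v(0) = 2·v(4/3) + v(0). Take V = H^1(0, 4/3); boundary term becomes part of RHS.
Weak formulation: find u (satisfying any essential BC) such that ∫_0^4/3 u'(x) v'(x) dx = ∫_0^4/3 f v dx + 2·v(4/3) + v(0) for all v ∈ V (Neumann data are natural BCs: they enter the RHS as boundary terms).
Substituting f(x) = 6*cos(15*π*x/4) - 9/4, the right-hand side is ∫_0^4/3 (6*cos(15*π*x/4) - 9/4) v dx + 2·v(4/3) + v(0).
Compatibility check (pure Neumann): taking v ≡ 1 ∈ V gives 0 = ∫_0^4/3 f dx + (2) − (-1), i.e. ∫_0^4/3 f dx must equal u'(0) − u'(4/3) = -3. Indeed ∫_0^4/3 (6*cos(15*π*x/4) - 9/4) dx = -3, so the data are compatible. The solution is then unique only up to an additive constant (fix it e.g. by requiring ∫_0^4/3 u dx = 0).


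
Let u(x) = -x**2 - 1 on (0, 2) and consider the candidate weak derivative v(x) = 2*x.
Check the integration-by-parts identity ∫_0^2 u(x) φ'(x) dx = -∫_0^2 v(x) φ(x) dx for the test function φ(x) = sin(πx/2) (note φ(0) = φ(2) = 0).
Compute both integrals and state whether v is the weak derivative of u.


LHS = 8/π, RHS = -8/π. No, v is not the weak derivative of u.

u(x) = -x**2 - 1, classical derivative u'(x) = -2*x.
φ(x) = sin(πx/2), so φ'(x) = π*cos(π*x/2)/2.
Note φ(0) = φ(2) = 0, so the boundary term u·φ vanishes.
LHS = ∫_0^2 u(x) φ'(x) dx = ∫_0^2 (-π*x^2*cos(π*x/2)/2 - π*cos(π*x/2)/2) dx. Term by term:
  ∫_0^2 -π*cos(π*x/2)/2 dx = 0;  ∫_0^2 -π*x^2*cos(π*x/2)/2 dx = 8/π.
Sum: 0 + 8/π = 8/π.
So LHS = 8/π.
∫_0^2 v(x) φ(x) dx = ∫_0^2 (2*x*sin(π*x/2)) dx. Term by term:
  ∫_0^2 2*x*sin(π*x/2) dx = 8/π.
So RHS = -∫_0^2 v(x) φ(x) dx = -8/π.
LHS − RHS = 16/π ≠ 0, so the identity fails.
(For a valid weak derivative the identity must hold for EVERY test function, in particular this one. The failure shows v is NOT the weak derivative of u.)
Correct weak derivative would be u'(x) = -2*x.


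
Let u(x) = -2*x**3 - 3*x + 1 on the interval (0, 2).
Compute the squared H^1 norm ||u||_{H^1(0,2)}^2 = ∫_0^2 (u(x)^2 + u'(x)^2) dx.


||u||_{H^1}^2 = 17232/35

The H^1 norm (squared) on an interval (0, L) is
  ||u||_{H^1}^2 = ∫_0^L u(x)^2 dx + ∫_0^L u'(x)^2 dx.
Compute u'(x) = -6*x**2 - 3.
Then u(x)^2 = 4*x**6 + 12*x**4 - 4*x**3 + 9*x**2 - 6*x + 1 and u'(x)^2 = 36*x**4 + 36*x**2 + 9.
Integrate each monomial from 0 to 2 using ∫_0^2 c·x^n dx = c·2^(n+1)/(n+1):
  ∫_0^2 u(x)^2 dx = ∫_0^2 (4*x^6 + 12*x^4 - 4*x^3 + 9*x^2 - 6*x + 1) dx. Term by term:
    ∫_0^2 4*x^6 dx = 512/7;  ∫_0^2 12*x^4 dx = 384/5;  ∫_0^2 -4*x^3 dx = -16;
    ∫_0^2 9*x^2 dx = 24;  ∫_0^2 -6*x dx = -12;  ∫_0^2 1 dx = 2.
  Sum: 512/7 + 384/5 − 16 + 24 − 12 + 2 = 5178/35.
  ∫_0^2 u'(x)^2 dx = ∫_0^2 (36*x^4 + 36*x^2 + 9) dx. Term by term:
    ∫_0^2 36*x^4 dx = 1152/5;  ∫_0^2 36*x^2 dx = 96;  ∫_0^2 9 dx = 18.
  Sum: 1152/5 + 96 + 18 = 1722/5.
Adding: ||u||_{H^1}^2 = 5178/35 + 1722/5 = 17232/35.


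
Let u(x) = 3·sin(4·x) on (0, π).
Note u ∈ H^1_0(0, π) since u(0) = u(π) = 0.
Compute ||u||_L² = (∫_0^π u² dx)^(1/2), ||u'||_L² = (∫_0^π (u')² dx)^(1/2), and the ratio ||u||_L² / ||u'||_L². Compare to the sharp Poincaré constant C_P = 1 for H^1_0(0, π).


||u||_L² / ||u'||_L² = 1/4 < C_P = 1.

u(x) = 3·sin(4·x), so u'(x) = 12*cos(4*x).
Writing u(x) = A·sin(kπx/L) with A = 3 and k = 4, use ∫_0^L sin²(kπx/L) dx = L/2 and ∫_0^L cos²(kπx/L) dx = L/2.
u² = 9·sin²(4·x) and (u')² = 144·cos²(4·x), and each of sin², cos² integrates to L/2 = π/2 over (0, π).
∫_0^π u² dx = 9*π/2, so ||u||_L² = 3*sqrt(2)*sqrt(π)/2.
∫_0^π (u')² dx = 72*π, so ||u'||_L² = 6*sqrt(2)*sqrt(π).
Ratio ||u||_L² / ||u'||_L² = 1/4.
Sharp Poincaré constant on H^1_0(0, π) is C_P = L/π = 1, achieved by sin(x).
This is the k = 4 harmonic; the ratio L/(kπ) is strictly less than C_P = L/π, consistent with the sharp inequality ||u||_L² ≤ C_P ||u'||_L².


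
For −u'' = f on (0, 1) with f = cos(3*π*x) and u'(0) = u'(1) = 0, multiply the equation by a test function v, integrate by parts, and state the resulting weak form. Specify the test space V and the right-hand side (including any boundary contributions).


V = H^1(0, 1) (no boundary constraint on v; u is determined up to an additive constant); weak form: ∫_0^1 u'v' dx = ∫_0^1 (cos(3*π*x)) v dx for all v ∈ V.

Multiply both sides by a test function v and integrate from 0 to 1:
  ∫_0^1 −u''(x) v(x) dx = ∫_0^1 f(x) v(x) dx.
Integrate the LHS by parts once:
  ∫_0^1 −u'' v dx = −[u'(x) v(x)]_0^1 + ∫_0^1 u'(x) v'(x) dx.
Thus ∫_0^1 u'(x) v'(x) dx = ∫_0^1 f(x) v(x) dx + [u'(x) v(x)]_0^1.
Choose V so that boundary terms are either known or forced to vanish.
u has homogeneous Neumann: u'(0) = u'(1) = 0. So [u' v]_0^1 = 0·v(1) − 0·v(0) = 0 for any v; take V = H^1(0, 1).
Weak formulation: find u (satisfying any essential BC) such that ∫_0^1 u'(x) v'(x) dx = ∫_0^1 f v dx for all v ∈ V (homogeneous Neumann, so boundary terms vanish).
Substituting f(x) = cos(3*π*x), the right-hand side is ∫_0^1 (cos(3*π*x)) v dx.
Compatibility check (pure Neumann): taking v ≡ 1 ∈ V gives 0 = ∫_0^1 f dx + (0) − (0), i.e. ∫_0^1 f dx must equal u'(0) − u'(1) = 0. Indeed ∫_0^1 (cos(3*π*x)) dx = 0, so the data are compatible. The solution is then unique only up to an additive constant (fix it e.g. by requiring ∫_0^1 u dx = 0).


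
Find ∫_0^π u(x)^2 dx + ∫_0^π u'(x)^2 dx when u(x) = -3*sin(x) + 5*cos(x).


||u||_{H^1(0,π)}^2 = 34*π

u'(x) = -5*sin(x) - 3*cos(x).
Expand u² and (u')² and integrate term by term on (0, π), using: for integers n ≥ 1, ∫_0^π sin²(nx) dx = ∫_0^π cos²(nx) dx = π/2; for n ≠ n', ∫_0^π sin(nx)sin(n'x) dx = ∫_0^π cos(nx)cos(n'x) dx = 0; and by product-to-sum, ∫_0^π sin(nx)cos(n'x) dx = ½∫_0^π [sin((n+n')x) + sin((n−n')x)] dx, which is 0 when n+n' is even and 2n/(n²−n'²) when n+n' is odd (it need not vanish on (0, π)).
  u² squared terms: (-3)²·∫sin(x)² dx = 9·π/2 = 9*π/2;  (5)²·∫cos(x)² dx = 25·π/2 = 25*π/2.
  u² cross terms: 2·(-3)·(5)·∫sin(x)·cos(x) dx = -30·(0) = 0.
  So ∫_0^π u² dx = 9*π/2 + 25*π/2 + 0 = 17*π.
  (u')² squared terms: (-5)²·∫sin(x)² dx = 25·π/2 = 25*π/2;  (-3)²·∫cos(x)² dx = 9·π/2 = 9*π/2.
  (u')² cross terms: 2·(-5)·(-3)·∫sin(x)·cos(x) dx = 30·(0) = 0.
  So ∫_0^π (u')² dx = 25*π/2 + 9*π/2 + 0 = 17*π.
||u||_{H^1}^2 = (17*π) + (17*π) = 34*π.


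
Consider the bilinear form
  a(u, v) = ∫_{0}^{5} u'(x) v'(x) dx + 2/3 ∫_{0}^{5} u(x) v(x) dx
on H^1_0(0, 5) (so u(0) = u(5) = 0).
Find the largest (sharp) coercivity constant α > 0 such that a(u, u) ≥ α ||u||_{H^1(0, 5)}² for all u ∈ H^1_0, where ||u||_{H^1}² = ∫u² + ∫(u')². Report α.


α = (π^2 + 50/3)/(π^2 + 25)

Coercivity of a(·,·) on H^1_0(0, 5) means a(u, u) ≥ α ||u||_{H^1}² for every u ∈ H^1_0.
The interval has length L = 5, and Poincaré/coercivity depend only on L. Here a(u, u) = ∫(u')² + (2/3)·∫u².
Here 0 < c = 2/3 < 1. The condition a(u,u) ≥ α||u||_{H^1}² reads (1−α)∫(u')² ≥ (α−c)∫u². Any admissible α is ≤ 1 (rapidly oscillating u have ∫u²/∫(u')² → 0), and α = 1 would force 0 ≥ (1−c)∫u², impossible since c < 1; so 1−α > 0. By the sharp Poincaré inequality on H^1_0 of an interval of length L, ∫(u')² ≥ (π/L)²∫u² with equality for the first sine mode sin(π(x−x₀)/L) (x₀ the left endpoint), so the inequality holds for all u iff (1−α)(π/L)² ≥ α − c, i.e. α ≤ ((π/L)² + c)/((π/L)² + 1) = (1 + c(L/π)²)/(1 + (L/π)²). With (π/L)² = π^2/25 and c = 2/3, the largest admissible constant is α = ((π/L)² + c)/((π/L)² + 1).
Simplifying, α = (π^2 + 50/3)/(π^2 + 25).


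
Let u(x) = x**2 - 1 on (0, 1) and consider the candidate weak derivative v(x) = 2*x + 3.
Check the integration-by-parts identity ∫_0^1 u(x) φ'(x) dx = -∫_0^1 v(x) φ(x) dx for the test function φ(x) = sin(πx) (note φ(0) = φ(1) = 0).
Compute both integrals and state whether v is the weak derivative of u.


LHS = -2/π, RHS = -8/π. No, v is not the weak derivative of u.

u(x) = x**2 - 1, classical derivative u'(x) = 2*x.
φ(x) = sin(πx), so φ'(x) = π*cos(π*x).
Note φ(0) = φ(1) = 0, so the boundary term u·φ vanishes.
LHS = ∫_0^1 u(x) φ'(x) dx = ∫_0^1 (π*x^2*cos(π*x) - π*cos(π*x)) dx. Term by term:
  ∫_0^1 -π*cos(π*x) dx = 0;  ∫_0^1 π*x^2*cos(π*x) dx = -2/π.
Sum: 0 − 2/π = -2/π.
So LHS = -2/π.
∫_0^1 v(x) φ(x) dx = ∫_0^1 (2*x*sin(π*x) + 3*sin(π*x)) dx. Term by term:
  ∫_0^1 3*sin(π*x) dx = 6/π;  ∫_0^1 2*x*sin(π*x) dx = 2/π.
Sum: 6/π + 2/π = 8/π.
So RHS = -∫_0^1 v(x) φ(x) dx = -8/π.
LHS − RHS = 6/π ≠ 0, so the identity fails.
(For a valid weak derivative the identity must hold for EVERY test function, in particular this one. The failure shows v is NOT the weak derivative of u.)
Correct weak derivative would be u'(x) = 2*x.


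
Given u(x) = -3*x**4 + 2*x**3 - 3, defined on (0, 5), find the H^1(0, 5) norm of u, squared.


||u||_{H^1}^2 = 37462505/14

The H^1 norm (squared) on an interval (0, L) is
  ||u||_{H^1}^2 = ∫_0^L u(x)^2 dx + ∫_0^L u'(x)^2 dx.
Compute u'(x) = -12*x**3 + 6*x**2.
Then u(x)^2 = 9*x**8 - 12*x**7 + 4*x**6 + 18*x**4 - 12*x**3 + 9 and u'(x)^2 = 144*x**6 - 144*x**5 + 36*x**4.
Integrate each monomial from 0 to 5 using ∫_0^5 c·x^n dx = c·5^(n+1)/(n+1):
  ∫_0^5 u(x)^2 dx = ∫_0^5 (9*x^8 - 12*x^7 + 4*x^6 + 18*x^4 - 12*x^3 + 9) dx. Term by term:
    ∫_0^5 9*x^8 dx = 1953125;  ∫_0^5 -12*x^7 dx = -1171875/2;  ∫_0^5 4*x^6 dx = 312500/7;
    ∫_0^5 18*x^4 dx = 11250;  ∫_0^5 -12*x^3 dx = -1875;  ∫_0^5 9 dx = 45.
  Sum: 1953125 − 1171875/2 + 312500/7 + 11250 − 1875 + 45 = 19897505/14.
  ∫_0^5 u'(x)^2 dx = ∫_0^5 (144*x^6 - 144*x^5 + 36*x^4) dx. Term by term:
    ∫_0^5 144*x^6 dx = 11250000/7;  ∫_0^5 -144*x^5 dx = -375000;  ∫_0^5 36*x^4 dx = 22500.
  Sum: 11250000/7 − 375000 + 22500 = 8782500/7.
Adding: ||u||_{H^1}^2 = 19897505/14 + 8782500/7 = 37462505/14.


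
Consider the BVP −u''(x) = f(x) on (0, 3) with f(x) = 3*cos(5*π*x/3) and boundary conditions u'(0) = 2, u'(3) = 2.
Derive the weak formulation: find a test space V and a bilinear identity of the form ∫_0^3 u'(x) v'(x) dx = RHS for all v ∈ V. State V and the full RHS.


V = H^1(0, 3) (v unrestricted at boundary; u is determined up to an additive constant); weak form: ∫_0^3 u'v' dx = ∫_0^3 (3*cos(5*π*x/3)) v dx + 2·v(3) − 2·v(0) for all v ∈ V.

Multiply both sides by a test function v and integrate from 0 to 3:
  ∫_0^3 −u''(x) v(x) dx = ∫_0^3 f(x) v(x) dx.
Integrate the LHS by parts once:
  ∫_0^3 −u'' v dx = −[u'(x) v(x)]_0^3 + ∫_0^3 u'(x) v'(x) dx.
Thus ∫_0^3 u'(x) v'(x) dx = ∫_0^3 f(x) v(x) dx + [u'(x) v(x)]_0^3.
Choose V so that boundary terms are either known or forced to vanish.
u has inhomogeneous Neumann u'(0) = 2, u'(3) = 2. [u' v]_0^3 = (2)·v(3) − (2)·v(0) = 2·v(3) − 2·v(0). Take V = H^1(0, 3); boundary term becomes part of RHS.
Weak formulation: find u (satisfying any essential BC) such that ∫_0^3 u'(x) v'(x) dx = ∫_0^3 f v dx + 2·v(3) − 2·v(0) for all v ∈ V (Neumann data are natural BCs: they enter the RHS as boundary terms).
Substituting f(x) = 3*cos(5*π*x/3), the right-hand side is ∫_0^3 (3*cos(5*π*x/3)) v dx + 2·v(3) − 2·v(0).
Compatibility check (pure Neumann): taking v ≡ 1 ∈ V gives 0 = ∫_0^3 f dx + (2) − (2), i.e. ∫_0^3 f dx must equal u'(0) − u'(3) = 0. Indeed ∫_0^3 (3*cos(5*π*x/3)) dx = 0, so the data are compatible. The solution is then unique only up to an additive constant (fix it e.g. by requiring ∫_0^3 u dx = 0).


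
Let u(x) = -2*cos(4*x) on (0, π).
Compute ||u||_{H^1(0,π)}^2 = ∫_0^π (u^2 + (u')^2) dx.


||u||_{H^1(0,π)}^2 = 34*π

u'(x) = 8*sin(4*x).
Expand u² and (u')² and integrate term by term on (0, π), using: for integers n ≥ 1, ∫_0^π sin²(nx) dx = ∫_0^π cos²(nx) dx = π/2; for n ≠ n', ∫_0^π sin(nx)sin(n'x) dx = ∫_0^π cos(nx)cos(n'x) dx = 0; and by product-to-sum, ∫_0^π sin(nx)cos(n'x) dx = ½∫_0^π [sin((n+n')x) + sin((n−n')x)] dx, which is 0 when n+n' is even and 2n/(n²−n'²) when n+n' is odd (it need not vanish on (0, π)).
  u² squared terms: (-2)²·∫cos(4x)² dx = 4·π/2 = 2*π.
  So ∫_0^π u² dx = 2*π.
  (u')² squared terms: (8)²·∫sin(4x)² dx = 64·π/2 = 32*π.
  So ∫_0^π (u')² dx = 32*π.
||u||_{H^1}^2 = (2*π) + (32*π) = 34*π.


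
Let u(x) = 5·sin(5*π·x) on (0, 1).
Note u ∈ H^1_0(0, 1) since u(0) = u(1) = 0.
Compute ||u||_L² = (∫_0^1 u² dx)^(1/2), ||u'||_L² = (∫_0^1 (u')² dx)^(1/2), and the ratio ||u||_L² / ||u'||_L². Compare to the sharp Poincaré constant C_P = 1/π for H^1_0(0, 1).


||u||_L² / ||u'||_L² = 1/(5*π) < C_P = 1/π.

u(x) = 5·sin(5*π·x), so u'(x) = 25*π*cos(5*π*x).
Writing u(x) = A·sin(kπx/L) with A = 5 and k = 5, use ∫_0^L sin²(kπx/L) dx = L/2 and ∫_0^L cos²(kπx/L) dx = L/2.
u² = 25·sin²(5*π·x) and (u')² = 625*π^2·cos²(5*π·x), and each of sin², cos² integrates to L/2 = 1/2 over (0, 1).
∫_0^1 u² dx = 25/2, so ||u||_L² = 5*sqrt(2)/2.
∫_0^1 (u')² dx = 625*π^2/2, so ||u'||_L² = 25*sqrt(2)*π/2.
Ratio ||u||_L² / ||u'||_L² = 1/(5*π).
Sharp Poincaré constant on H^1_0(0, 1) is C_P = L/π = 1/π, achieved by sin(π·x).
This is the k = 5 harmonic; the ratio L/(kπ) is strictly less than C_P = L/π, consistent with the sharp inequality ||u||_L² ≤ C_P ||u'||_L².


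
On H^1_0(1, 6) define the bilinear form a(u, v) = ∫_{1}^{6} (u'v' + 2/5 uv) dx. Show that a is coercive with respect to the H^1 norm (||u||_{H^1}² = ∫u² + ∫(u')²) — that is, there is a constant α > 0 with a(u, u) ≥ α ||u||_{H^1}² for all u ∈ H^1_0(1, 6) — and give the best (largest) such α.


α = (π^2 + 10)/(π^2 + 25)

Coercivity of a(·,·) on H^1_0(1, 6) means a(u, u) ≥ α ||u||_{H^1}² for every u ∈ H^1_0.
The interval has length L = 5, and Poincaré/coercivity depend only on L. Here a(u, u) = ∫(u')² + (2/5)·∫u².
Here 0 < c = 2/5 < 1. The condition a(u,u) ≥ α||u||_{H^1}² reads (1−α)∫(u')² ≥ (α−c)∫u². Any admissible α is ≤ 1 (rapidly oscillating u have ∫u²/∫(u')² → 0), and α = 1 would force 0 ≥ (1−c)∫u², impossible since c < 1; so 1−α > 0. By the sharp Poincaré inequality on H^1_0 of an interval of length L, ∫(u')² ≥ (π/L)²∫u² with equality for the first sine mode sin(π(x−x₀)/L) (x₀ the left endpoint), so the inequality holds for all u iff (1−α)(π/L)² ≥ α − c, i.e. α ≤ ((π/L)² + c)/((π/L)² + 1) = (1 + c(L/π)²)/(1 + (L/π)²). With (π/L)² = π^2/25 and c = 2/5, the largest admissible constant is α = ((π/L)² + c)/((π/L)² + 1).
Simplifying, α = (π^2 + 10)/(π^2 + 25).


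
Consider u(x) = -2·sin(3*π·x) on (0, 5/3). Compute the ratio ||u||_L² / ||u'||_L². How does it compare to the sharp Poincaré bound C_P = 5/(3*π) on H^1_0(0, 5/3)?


||u||_L² / ||u'||_L² = 1/(3*π) < C_P = 5/(3*π).

u(x) = -2·sin(3*π·x), so u'(x) = -6*π*cos(3*π*x).
Writing u(x) = A·sin(kπx/L) with A = -2 and k = 5, use ∫_0^L sin²(kπx/L) dx = L/2 and ∫_0^L cos²(kπx/L) dx = L/2.
u² = 4·sin²(3*π·x) and (u')² = 36*π^2·cos²(3*π·x), and each of sin², cos² integrates to L/2 = 5/6 over (0, 5/3).
∫_0^5/3 u² dx = 10/3, so ||u||_L² = sqrt(30)/3.
∫_0^5/3 (u')² dx = 30*π^2, so ||u'||_L² = sqrt(30)*π.
Ratio ||u||_L² / ||u'||_L² = 1/(3*π).
Sharp Poincaré constant on H^1_0(0, 5/3) is C_P = L/π = 5/(3*π), achieved by sin(3*π/5·x).
This is the k = 5 harmonic; the ratio L/(kπ) is strictly less than C_P = L/π, consistent with the sharp inequality ||u||_L² ≤ C_P ||u'||_L².


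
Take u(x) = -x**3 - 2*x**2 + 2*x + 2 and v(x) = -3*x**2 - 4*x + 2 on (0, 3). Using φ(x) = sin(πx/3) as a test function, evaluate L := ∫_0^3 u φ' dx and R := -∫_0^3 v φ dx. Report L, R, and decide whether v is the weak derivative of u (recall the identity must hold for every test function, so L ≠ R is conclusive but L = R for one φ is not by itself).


LHS = -324/π^3 + 105/π, RHS = -324/π^3 + 105/π. Yes, v = u' weakly.

u(x) = -x**3 - 2*x**2 + 2*x + 2, classical derivative u'(x) = -3*x**2 - 4*x + 2.
φ(x) = sin(πx/3), so φ'(x) = π*cos(π*x/3)/3.
Note φ(0) = φ(3) = 0, so the boundary term u·φ vanishes.
LHS = ∫_0^3 u(x) φ'(x) dx = ∫_0^3 (-π*x^3*cos(π*x/3)/3 - 2*π*x^2*cos(π*x/3)/3 + 2*π*x*cos(π*x/3)/3 + 2*π*cos(π*x/3)/3) dx. Term by term:
  ∫_0^3 2*π*cos(π*x/3)/3 dx = 0;  ∫_0^3 -2*π*x^2*cos(π*x/3)/3 dx = 36/π;  ∫_0^3 -π*x^3*cos(π*x/3)/3 dx = -324/π^3 + 81/π;
  ∫_0^3 2*π*x*cos(π*x/3)/3 dx = -12/π.
Sum: 0 + 36/π + -324/π^3 + 81/π − 12/π = -324/π^3 + 105/π.
So LHS = -324/π^3 + 105/π.
∫_0^3 v(x) φ(x) dx = ∫_0^3 (-3*x^2*sin(π*x/3) - 4*x*sin(π*x/3) + 2*sin(π*x/3)) dx. Term by term:
  ∫_0^3 2*sin(π*x/3) dx = 12/π;  ∫_0^3 -4*x*sin(π*x/3) dx = -36/π;  ∫_0^3 -3*x^2*sin(π*x/3) dx = -81/π + 324/π^3.
Sum: 12/π − 36/π + -81/π + 324/π^3 = -105/π + 324/π^3.
So RHS = -∫_0^3 v(x) φ(x) dx = -324/π^3 + 105/π.
LHS = RHS, so the identity holds for this test φ.
Moreover u is smooth here and v(x) = u'(x) = -3*x**2 - 4*x + 2 pointwise, so the identity holds for every test function. Hence v is the weak derivative of u.


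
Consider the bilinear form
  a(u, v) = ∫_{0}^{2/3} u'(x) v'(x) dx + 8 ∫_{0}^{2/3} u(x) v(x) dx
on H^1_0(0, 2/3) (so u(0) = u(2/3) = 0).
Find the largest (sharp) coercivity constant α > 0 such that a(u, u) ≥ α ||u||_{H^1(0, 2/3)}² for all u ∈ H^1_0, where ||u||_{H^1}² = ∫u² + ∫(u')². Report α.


α = 1

Coercivity of a(·,·) on H^1_0(0, 2/3) means a(u, u) ≥ α ||u||_{H^1}² for every u ∈ H^1_0.
The interval has length L = 2/3, and Poincaré/coercivity depend only on L. Here a(u, u) = ∫(u')² + (8)·∫u².
Here c = 8 ≥ 1, so a(u,u) = ∫(u')² + c∫u² ≥ ∫(u')² + ∫u² = ||u||_{H^1}², i.e. α = 1 works. No larger α is possible: a(u,u) ≥ α||u||_{H^1}² means (1−α)∫(u')² ≥ (α−c)∫u², and for the modes u_n = sin(nπ(x−x₀)/L) (x₀ the left endpoint) one has ∫u_n²/∫(u_n')² = (L/(nπ))² → 0, so a(u_n,u_n)/||u_n||_{H^1}² → 1. Hence the optimal constant is α = 1.
Therefore α = 1.


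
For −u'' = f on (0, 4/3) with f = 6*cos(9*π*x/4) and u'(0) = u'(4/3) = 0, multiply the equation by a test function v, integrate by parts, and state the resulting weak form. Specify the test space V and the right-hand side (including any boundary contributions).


V = H^1(0, 4/3) (no boundary constraint on v; u is determined up to an additive constant); weak form: ∫_0^4/3 u'v' dx = ∫_0^4/3 (6*cos(9*π*x/4)) v dx for all v ∈ V.

Multiply both sides by a test function v and integrate from 0 to 4/3:
  ∫_0^4/3 −u''(x) v(x) dx = ∫_0^4/3 f(x) v(x) dx.
Integrate the LHS by parts once:
  ∫_0^4/3 −u'' v dx = −[u'(x) v(x)]_0^4/3 + ∫_0^4/3 u'(x) v'(x) dx.
Thus ∫_0^4/3 u'(x) v'(x) dx = ∫_0^4/3 f(x) v(x) dx + [u'(x) v(x)]_0^4/3.
Choose V so that boundary terms are either known or forced to vanish.
u has homogeneous Neumann: u'(0) = u'(4/3) = 0. So [u' v]_0^4/3 = 0·v(4/3) − 0·v(0) = 0 for any v; take V = H^1(0, 4/3).
Weak formulation: find u (satisfying any essential BC) such that ∫_0^4/3 u'(x) v'(x) dx = ∫_0^4/3 f v dx for all v ∈ V (homogeneous Neumann, so boundary terms vanish).
Substituting f(x) = 6*cos(9*π*x/4), the right-hand side is ∫_0^4/3 (6*cos(9*π*x/4)) v dx.
Compatibility check (pure Neumann): taking v ≡ 1 ∈ V gives 0 = ∫_0^4/3 f dx + (0) − (0), i.e. ∫_0^4/3 f dx must equal u'(0) − u'(4/3) = 0. Indeed ∫_0^4/3 (6*cos(9*π*x/4)) dx = 0, so the data are compatible. The solution is then unique only up to an additive constant (fix it e.g. by requiring ∫_0^4/3 u dx = 0).


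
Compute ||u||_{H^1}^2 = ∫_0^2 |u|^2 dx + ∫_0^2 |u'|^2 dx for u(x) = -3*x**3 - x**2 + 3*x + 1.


||u||_{H^1}^2 = 65888/105

The H^1 norm (squared) on an interval (0, L) is
  ||u||_{H^1}^2 = ∫_0^L u(x)^2 dx + ∫_0^L u'(x)^2 dx.
Compute u'(x) = -9*x**2 - 2*x + 3.
Then u(x)^2 = 9*x**6 + 6*x**5 - 17*x**4 - 12*x**3 + 7*x**2 + 6*x + 1 and u'(x)^2 = 81*x**4 + 36*x**3 - 50*x**2 - 12*x + 9.
Integrate each monomial from 0 to 2 using ∫_0^2 c·x^n dx = c·2^(n+1)/(n+1):
  ∫_0^2 u(x)^2 dx = ∫_0^2 (9*x^6 + 6*x^5 - 17*x^4 - 12*x^3 + 7*x^2 + 6*x + 1) dx. Term by term:
    ∫_0^2 9*x^6 dx = 1152/7;  ∫_0^2 6*x^5 dx = 64;  ∫_0^2 -17*x^4 dx = -544/5;
    ∫_0^2 -12*x^3 dx = -48;  ∫_0^2 7*x^2 dx = 56/3;  ∫_0^2 6*x dx = 12;
    ∫_0^2 1 dx = 2.
  Sum: 1152/7 + 64 − 544/5 − 48 + 56/3 + 12 + 2 = 10966/105.
  ∫_0^2 u'(x)^2 dx = ∫_0^2 (81*x^4 + 36*x^3 - 50*x^2 - 12*x + 9) dx. Term by term:
    ∫_0^2 81*x^4 dx = 2592/5;  ∫_0^2 36*x^3 dx = 144;  ∫_0^2 -50*x^2 dx = -400/3;
    ∫_0^2 -12*x dx = -24;  ∫_0^2 9 dx = 18.
  Sum: 2592/5 + 144 − 400/3 − 24 + 18 = 7846/15.
Adding: ||u||_{H^1}^2 = 10966/105 + 7846/15 = 65888/105.


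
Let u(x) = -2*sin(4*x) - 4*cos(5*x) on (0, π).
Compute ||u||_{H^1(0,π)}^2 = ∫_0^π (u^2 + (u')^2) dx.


||u||_{H^1(0,π)}^2 = -3328/9 + 242*π

u'(x) = 20*sin(5*x) - 8*cos(4*x).
Expand u² and (u')² and integrate term by term on (0, π), using: for integers n ≥ 1, ∫_0^π sin²(nx) dx = ∫_0^π cos²(nx) dx = π/2; for n ≠ n', ∫_0^π sin(nx)sin(n'x) dx = ∫_0^π cos(nx)cos(n'x) dx = 0; and by product-to-sum, ∫_0^π sin(nx)cos(n'x) dx = ½∫_0^π [sin((n+n')x) + sin((n−n')x)] dx, which is 0 when n+n' is even and 2n/(n²−n'²) when n+n' is odd (it need not vanish on (0, π)).
  u² squared terms: (-4)²·∫cos(5x)² dx = 16·π/2 = 8*π;  (-2)²·∫sin(4x)² dx = 4·π/2 = 2*π.
  u² cross terms: 2·(-4)·(-2)·∫cos(5x)·sin(4x) dx = 16·(-8/9) = -128/9.
  So ∫_0^π u² dx = 8*π + 2*π − 128/9 = -128/9 + 10*π.
  (u')² squared terms: (-8)²·∫cos(4x)² dx = 64·π/2 = 32*π;  (20)²·∫sin(5x)² dx = 400·π/2 = 200*π.
  (u')² cross terms: 2·(-8)·(20)·∫cos(4x)·sin(5x) dx = -320·(10/9) = -3200/9.
  So ∫_0^π (u')² dx = 32*π + 200*π − 3200/9 = -3200/9 + 232*π.
||u||_{H^1}^2 = (-128/9 + 10*π) + (-3200/9 + 232*π) = -3328/9 + 242*π.


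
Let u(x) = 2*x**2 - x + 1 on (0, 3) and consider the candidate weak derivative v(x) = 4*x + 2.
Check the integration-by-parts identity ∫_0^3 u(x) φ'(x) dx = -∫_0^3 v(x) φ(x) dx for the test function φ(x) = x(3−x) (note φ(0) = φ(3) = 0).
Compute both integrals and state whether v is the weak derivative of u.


LHS = -45/2, RHS = -36. No, v is not the weak derivative of u.

u(x) = 2*x**2 - x + 1, classical derivative u'(x) = 4*x - 1.
φ(x) = x(3−x), so φ'(x) = 3 - 2*x.
Note φ(0) = φ(3) = 0, so the boundary term u·φ vanishes.
LHS = ∫_0^3 u(x) φ'(x) dx = ∫_0^3 (-4*x^3 + 8*x^2 - 5*x + 3) dx. Term by term:
  ∫_0^3 -4*x^3 dx = -81;  ∫_0^3 8*x^2 dx = 72;  ∫_0^3 -5*x dx = -45/2;
  ∫_0^3 3 dx = 9.
Sum: -81 + 72 − 45/2 + 9 = -45/2.
So LHS = -45/2.
∫_0^3 v(x) φ(x) dx = ∫_0^3 (-4*x^3 + 10*x^2 + 6*x) dx. Term by term:
  ∫_0^3 -4*x^3 dx = -81;  ∫_0^3 10*x^2 dx = 90;  ∫_0^3 6*x dx = 27.
Sum: -81 + 90 + 27 = 36.
So RHS = -∫_0^3 v(x) φ(x) dx = -36.
LHS − RHS = 27/2 ≠ 0, so the identity fails.
(For a valid weak derivative the identity must hold for EVERY test function, in particular this one. The failure shows v is NOT the weak derivative of u.)
Correct weak derivative would be u'(x) = 4*x - 1.


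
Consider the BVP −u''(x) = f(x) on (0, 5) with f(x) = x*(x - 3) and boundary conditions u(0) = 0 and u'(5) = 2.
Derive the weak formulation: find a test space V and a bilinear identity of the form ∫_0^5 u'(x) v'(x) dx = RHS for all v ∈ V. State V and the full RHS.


V = {v ∈ H^1(0, 5) : v(0) = 0} (test functions vanish at x = 0 where u is specified); weak form: ∫_0^5 u'v' dx = ∫_0^5 (x*(x - 3)) v dx + 2·v(5) for all v ∈ V.

Multiply both sides by a test function v and integrate from 0 to 5:
  ∫_0^5 −u''(x) v(x) dx = ∫_0^5 f(x) v(x) dx.
Integrate the LHS by parts once:
  ∫_0^5 −u'' v dx = −[u'(x) v(x)]_0^5 + ∫_0^5 u'(x) v'(x) dx.
Thus ∫_0^5 u'(x) v'(x) dx = ∫_0^5 f(x) v(x) dx + [u'(x) v(x)]_0^5.
Choose V so that boundary terms are either known or forced to vanish.
Mixed BC: u(0) = 0 (Dirichlet) and u'(5) = 2 (Neumann). Define V = {v ∈ H^1(0, 5) : v(0) = 0}. Then [u' v]_0^5 = u'(5)·v(5) − u'(0)·0 = 2·v(5).
Weak formulation: find u (satisfying any essential BC) such that ∫_0^5 u'(x) v'(x) dx = ∫_0^5 f v dx + 2·v(5) for all v ∈ V (Dirichlet at 0 absorbed into V; Neumann datum at x = 5 contributes the boundary term).
Substituting f(x) = x*(x - 3), the right-hand side is ∫_0^5 (x*(x - 3)) v dx + 2·v(5).


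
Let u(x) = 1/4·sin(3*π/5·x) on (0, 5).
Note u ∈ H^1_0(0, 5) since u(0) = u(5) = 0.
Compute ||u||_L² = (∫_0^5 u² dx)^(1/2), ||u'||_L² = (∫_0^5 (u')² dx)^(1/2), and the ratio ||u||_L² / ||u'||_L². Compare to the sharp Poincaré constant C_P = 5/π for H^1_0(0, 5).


||u||_L² / ||u'||_L² = 5/(3*π) < C_P = 5/π.

u(x) = 1/4·sin(3*π/5·x), so u'(x) = 3*π*cos(3*π*x/5)/20.
Writing u(x) = A·sin(kπx/L) with A = 1/4 and k = 3, use ∫_0^L sin²(kπx/L) dx = L/2 and ∫_0^L cos²(kπx/L) dx = L/2.
u² = 1/16·sin²(3*π/5·x) and (u')² = 9*π^2/400·cos²(3*π/5·x), and each of sin², cos² integrates to L/2 = 5/2 over (0, 5).
∫_0^5 u² dx = 5/32, so ||u||_L² = sqrt(10)/8.
∫_0^5 (u')² dx = 9*π^2/160, so ||u'||_L² = 3*sqrt(10)*π/40.
Ratio ||u||_L² / ||u'||_L² = 5/(3*π).
Sharp Poincaré constant on H^1_0(0, 5) is C_P = L/π = 5/π, achieved by sin(π/5·x).
This is the k = 3 harmonic; the ratio L/(kπ) is strictly less than C_P = L/π, consistent with the sharp inequality ||u||_L² ≤ C_P ||u'||_L².
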